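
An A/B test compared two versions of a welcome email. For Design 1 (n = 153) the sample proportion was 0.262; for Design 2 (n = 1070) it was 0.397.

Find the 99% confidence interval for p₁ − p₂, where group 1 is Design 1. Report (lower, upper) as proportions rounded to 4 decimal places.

Each SE is √(p̂(1−p̂)/n): √(0.2620·0.7380/153) = 0.03555 and √(0.3970·0.6030/1070) = 0.01496.
SE(p̂₁ − p̂₂) = √(SE₁² + SE₂²) = √(0.0012638025 + 0.0002238016) = 0.03857, since the two samples are independent.
At 99% confidence z* = 2.576; margin = 2.576 × 0.03857 = 0.09936.
The difference is 0.2620 − 0.3970 = -0.1350, so the interval is -0.1350 ± 0.09936 = (-0.2344, -0.0356).

(-0.2344, -0.0356)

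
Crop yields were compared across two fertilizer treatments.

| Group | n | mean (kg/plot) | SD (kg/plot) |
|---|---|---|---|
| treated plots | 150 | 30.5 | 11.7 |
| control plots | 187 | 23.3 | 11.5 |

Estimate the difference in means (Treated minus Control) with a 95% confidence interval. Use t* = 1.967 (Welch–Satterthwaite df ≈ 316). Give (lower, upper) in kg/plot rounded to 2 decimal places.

SE₁ = s₁/√n₁ = 11.7/√150 = 0.9553; SE₂ = 11.5/√187 = 0.8410.
Independent samples, unequal variances: SE_diff = √(SE₁² + SE₂²) = √(0.91259809 + 0.707281) = 1.2727.
t* = 1.967, so margin of error = 1.967 × 1.2727 = 2.5034.
Difference in means = 30.5 − 23.3 = 7.2000.
7.2000 ± 2.5034 → (4.70, 9.70).

(4.70, 9.70)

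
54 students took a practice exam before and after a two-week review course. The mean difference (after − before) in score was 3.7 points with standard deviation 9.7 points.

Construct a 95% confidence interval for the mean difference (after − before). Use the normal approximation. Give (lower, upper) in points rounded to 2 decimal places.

(1.11, 6.29)

Paired design: SE = s_d/√n = 9.7/√54 = 1.3200.
z* = 1.960; margin of error = 1.960 × 1.3200 = 2.5872.
3.7 ± 2.5872 → (1.11, 6.29).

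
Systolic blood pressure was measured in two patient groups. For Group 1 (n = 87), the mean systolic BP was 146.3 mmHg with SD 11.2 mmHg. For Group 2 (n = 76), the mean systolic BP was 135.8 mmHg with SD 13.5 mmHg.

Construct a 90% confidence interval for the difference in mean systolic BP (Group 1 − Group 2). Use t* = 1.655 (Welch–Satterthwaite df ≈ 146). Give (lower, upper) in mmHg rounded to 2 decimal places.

(7.26, 13.74)

SE₁ = s₁/√n₁ = 11.2/√87 = 1.2008; SE₂ = 13.5/√76 = 1.5486.
Independent samples, unequal variances: SE_diff = √(SE₁² + SE₂²) = √(1.44192064 + 2.39816196) = 1.9596.
t* = 1.655, so margin of error = 1.655 × 1.9596 = 3.2431.
Difference in means = 146.3 − 135.8 = 10.5000.
10.5000 ± 3.2431 → (7.26, 13.74).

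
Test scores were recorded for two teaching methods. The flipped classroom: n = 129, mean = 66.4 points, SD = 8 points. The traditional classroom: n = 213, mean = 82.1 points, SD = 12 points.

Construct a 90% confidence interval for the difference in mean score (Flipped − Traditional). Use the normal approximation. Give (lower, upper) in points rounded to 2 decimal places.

SE₁ = s₁/√n₁ = 8/√129 = 0.7044; SE₂ = 12/√213 = 0.8222.
Independent samples, unequal variances: SE_diff = √(SE₁² + SE₂²) = √(0.49617936 + 0.67601284) = 1.0827.
z* = 1.645, so margin of error = 1.645 × 1.0827 = 1.7810.
Difference in means = 66.4 − 82.1 = -15.7000.
-15.7000 ± 1.7810 → (-17.48, -13.92).

(-17.48, -13.92)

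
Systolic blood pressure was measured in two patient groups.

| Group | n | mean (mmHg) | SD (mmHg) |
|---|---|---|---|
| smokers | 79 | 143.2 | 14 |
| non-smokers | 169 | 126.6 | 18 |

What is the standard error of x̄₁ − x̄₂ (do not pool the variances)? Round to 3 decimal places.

SE₁ = s₁/√n₁ = 14/√79 = 1.5751; SE₂ = 18/√169 = 1.3846.
Independent samples, unequal variances: SE_diff = √(SE₁² + SE₂²) = √(2.48094001 + 1.91711716) = 2.0972.

2.097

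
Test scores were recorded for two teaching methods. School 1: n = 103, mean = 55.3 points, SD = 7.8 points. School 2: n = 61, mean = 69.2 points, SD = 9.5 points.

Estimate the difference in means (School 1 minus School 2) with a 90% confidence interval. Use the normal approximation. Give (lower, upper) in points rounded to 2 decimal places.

(-16.27, -11.53)

SE₁ = s₁/√n₁ = 7.8/√103 = 0.7686; SE₂ = 9.5/√61 = 1.2164.
Independent samples, unequal variances: SE_diff = √(SE₁² + SE₂²) = √(0.59074596 + 1.47962896) = 1.4389.
z* = 1.645, so margin of error = 1.645 × 1.4389 = 2.3670.
Difference in means = 55.3 − 69.2 = -13.9000.
-13.9000 ± 2.3670 → (-16.27, -11.53).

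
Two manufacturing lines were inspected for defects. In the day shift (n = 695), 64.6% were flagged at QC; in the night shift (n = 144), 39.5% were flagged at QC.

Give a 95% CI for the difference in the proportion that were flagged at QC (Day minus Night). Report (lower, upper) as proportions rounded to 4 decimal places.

The two standard errors are √(0.6460×0.3540/695) = 0.01814 and √(0.3950×0.6050/144) = 0.04074.
Because the samples are independent, SE_diff = √(0.01814² + 0.04074²) = 0.04460.
Using z* = 1.960 for 95%, ME = 1.960 × 0.04460 = 0.08742.
p̂₁ − p̂₂ = 0.2510; interval 0.2510 ± 0.08742 gives (0.1636, 0.3384).

(0.1636, 0.3384)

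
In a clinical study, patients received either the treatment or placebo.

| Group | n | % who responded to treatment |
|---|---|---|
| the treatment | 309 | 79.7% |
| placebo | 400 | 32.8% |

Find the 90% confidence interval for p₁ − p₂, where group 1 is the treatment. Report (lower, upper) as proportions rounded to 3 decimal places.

(0.415, 0.523)

Each SE is √(p̂(1−p̂)/n): √(0.7970·0.2030/309) = 0.02288 and √(0.3280·0.6720/400) = 0.02347.
SE(p̂₁ − p̂₂) = √(SE₁² + SE₂²) = √(0.0005234944 + 0.0005508409) = 0.03278, since the two samples are independent.
At 90% confidence z* = 1.645; margin = 1.645 × 0.03278 = 0.05392.
The difference is 0.7970 − 0.3280 = 0.4690, so the interval is 0.4690 ± 0.05392 = (0.415, 0.523).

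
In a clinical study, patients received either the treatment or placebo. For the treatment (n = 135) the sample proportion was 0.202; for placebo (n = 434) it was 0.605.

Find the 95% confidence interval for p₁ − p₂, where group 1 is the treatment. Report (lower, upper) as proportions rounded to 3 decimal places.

(-0.485, -0.321)

The two standard errors are √(0.2020×0.7980/135) = 0.03455 and √(0.6050×0.3950/434) = 0.02347.
Because the samples are independent, SE_diff = √(0.03455² + 0.02347²) = 0.04177.
Using z* = 1.960 for 95%, ME = 1.960 × 0.04177 = 0.08187.
p̂₁ − p̂₂ = -0.4030; interval -0.4030 ± 0.08187 gives (-0.485, -0.321).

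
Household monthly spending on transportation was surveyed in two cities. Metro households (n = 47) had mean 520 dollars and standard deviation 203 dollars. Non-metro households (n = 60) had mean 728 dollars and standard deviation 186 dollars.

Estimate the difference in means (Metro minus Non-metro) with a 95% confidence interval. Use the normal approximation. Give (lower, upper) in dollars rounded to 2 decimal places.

(-282.72, -133.28)

Standard errors of each mean: 203/√47 = 29.6106 and 186/√60 = 24.0125.
SE(x̄₁ − x̄₂) = √(29.6106² + 24.0125²) = 38.1233 for independent samples with unequal variances.
With z* = 1.960, the margin is 1.960 × 38.1233 = 74.7217.
x̄₁ − x̄₂ = 520 − 728 = -208.0000; the interval is -208.0000 ± 74.7217 = (-282.72, -133.28).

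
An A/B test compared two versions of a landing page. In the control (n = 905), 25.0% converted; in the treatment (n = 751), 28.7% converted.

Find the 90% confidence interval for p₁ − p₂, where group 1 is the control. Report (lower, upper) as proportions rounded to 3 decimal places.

The two standard errors are √(0.2500×0.7500/905) = 0.01439 and √(0.2870×0.7130/751) = 0.01651.
Because the samples are independent, SE_diff = √(0.01439² + 0.01651²) = 0.02190.
Using z* = 1.645 for 90%, ME = 1.645 × 0.02190 = 0.03603.
p̂₁ − p̂₂ = -0.0370; interval -0.0370 ± 0.03603 gives (-0.073, -0.001).

(-0.073, -0.001)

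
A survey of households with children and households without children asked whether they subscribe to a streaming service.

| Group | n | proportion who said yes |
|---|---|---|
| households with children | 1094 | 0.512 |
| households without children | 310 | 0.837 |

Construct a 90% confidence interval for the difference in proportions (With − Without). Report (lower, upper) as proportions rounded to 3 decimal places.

(-0.368, -0.282)

Each SE is √(p̂(1−p̂)/n): √(0.5120·0.4880/1094) = 0.01511 and √(0.8370·0.1630/310) = 0.02098.
SE(p̂₁ − p̂₂) = √(SE₁² + SE₂²) = √(0.0002283121 + 0.0004401604) = 0.02585, since the two samples are independent.
At 90% confidence z* = 1.645; margin = 1.645 × 0.02585 = 0.04252.
The difference is 0.5120 − 0.8370 = -0.3250, so the interval is -0.3250 ± 0.04252 = (-0.368, -0.282).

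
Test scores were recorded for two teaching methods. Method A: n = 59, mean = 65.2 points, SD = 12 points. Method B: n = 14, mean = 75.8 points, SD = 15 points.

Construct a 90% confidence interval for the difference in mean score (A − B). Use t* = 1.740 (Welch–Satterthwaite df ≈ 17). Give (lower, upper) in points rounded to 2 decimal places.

(-18.09, -3.11)

SE₁ = s₁/√n₁ = 12/√59 = 1.5623; SE₂ = 15/√14 = 4.0089.
Independent samples, unequal variances: SE_diff = √(SE₁² + SE₂²) = √(2.44078129 + 16.07127921) = 4.3026.
t* = 1.740, so margin of error = 1.740 × 4.3026 = 7.4865.
Difference in means = 65.2 − 75.8 = -10.6000.
-10.6000 ± 7.4865 → (-18.09, -3.11).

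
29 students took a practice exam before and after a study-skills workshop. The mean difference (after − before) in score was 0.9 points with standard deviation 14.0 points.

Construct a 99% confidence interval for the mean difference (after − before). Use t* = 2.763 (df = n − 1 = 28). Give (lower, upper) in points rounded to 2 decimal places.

(-6.28, 8.08)

Paired design: SE = s_d/√n = 14.0/√29 = 2.5997.
t* = 2.763; margin of error = 2.763 × 2.5997 = 7.1830.
0.9 ± 7.1830 → (-6.28, 8.08).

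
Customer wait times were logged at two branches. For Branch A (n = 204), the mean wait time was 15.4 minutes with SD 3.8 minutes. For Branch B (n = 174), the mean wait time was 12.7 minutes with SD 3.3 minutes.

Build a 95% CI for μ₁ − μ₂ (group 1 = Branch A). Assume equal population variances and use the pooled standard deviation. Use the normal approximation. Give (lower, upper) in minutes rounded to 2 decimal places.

Pooled variance s_p² = [203·3.8² + 173·3.3²] / (204+174−2) = 12.8066, so s_p = 3.5786.
SE_diff = s_p·√(1/n₁ + 1/n₂) = 3.5786·√(1/204 + 1/174) = 0.3693.
z* = 1.960; margin = 1.960 × 0.3693 = 0.7238.
Difference = 15.4 − 12.7 = 2.7000.
2.7000 ± 0.7238 → (1.98, 3.42).

(1.98, 3.42)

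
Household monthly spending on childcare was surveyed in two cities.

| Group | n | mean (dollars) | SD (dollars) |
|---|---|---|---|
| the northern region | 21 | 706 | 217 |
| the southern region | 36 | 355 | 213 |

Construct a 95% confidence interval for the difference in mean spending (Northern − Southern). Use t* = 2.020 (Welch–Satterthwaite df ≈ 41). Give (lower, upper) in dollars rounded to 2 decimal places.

(231.45, 470.55)

Standard errors of each mean: 217/√21 = 47.3533 and 213/√36 = 35.5000.
SE(x̄₁ − x̄₂) = √(47.3533² + 35.5000²) = 59.1826 for independent samples with unequal variances.
With t* = 2.020, the margin is 2.020 × 59.1826 = 119.5489.
x̄₁ − x̄₂ = 706 − 355 = 351.0000; the interval is 351.0000 ± 119.5489 = (231.45, 470.55).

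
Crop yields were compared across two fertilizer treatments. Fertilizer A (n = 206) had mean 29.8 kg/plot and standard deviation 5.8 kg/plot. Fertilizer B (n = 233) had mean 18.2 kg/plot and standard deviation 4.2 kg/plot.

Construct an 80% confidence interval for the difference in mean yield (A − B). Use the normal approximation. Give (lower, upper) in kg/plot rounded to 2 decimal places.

Per-group SEs: s₁/√n₁ = 5.8/√206 = 0.4041, s₂/√n₂ = 4.2/√233 = 0.2752.
Unpooled SE of the difference: √(0.16329681 + 0.07573504) = 0.4889.
Margin of error = z* · SE = 1.282 × 0.4889 = 0.6268.
x̄₁ − x̄₂ = 29.8 − 18.2 = 11.6000.
CI: 11.6000 ± 0.6268 = (10.97, 12.23).

(10.97, 12.23)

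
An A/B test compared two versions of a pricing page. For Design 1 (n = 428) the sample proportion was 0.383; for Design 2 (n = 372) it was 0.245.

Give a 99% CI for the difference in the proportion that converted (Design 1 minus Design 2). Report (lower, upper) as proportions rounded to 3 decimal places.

(0.055, 0.221)

SE₁ = √(p̂₁(1−p̂₁)/n₁) = √(0.3830·0.6170/428) = 0.02350; SE₂ = √(0.2450·0.7550/372) = 0.02230.
Independent samples: SE of the difference = √(SE₁² + SE₂²) = √(0.00055225 + 0.00049729) = 0.03240.
z* for 99% confidence is 2.576, so the margin of error is 2.576 × 0.03240 = 0.08346.
Point estimate p̂₁ − p̂₂ = 0.3830 − 0.2450 = 0.1380.
0.1380 ± 0.08346 → (0.055, 0.221).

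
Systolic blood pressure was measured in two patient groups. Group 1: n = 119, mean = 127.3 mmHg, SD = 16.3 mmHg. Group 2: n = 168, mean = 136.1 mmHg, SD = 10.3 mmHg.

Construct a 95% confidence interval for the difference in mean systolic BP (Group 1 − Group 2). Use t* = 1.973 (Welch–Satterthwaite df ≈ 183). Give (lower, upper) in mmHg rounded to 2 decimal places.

Standard errors of each mean: 16.3/√119 = 1.4942 and 10.3/√168 = 0.7947.
SE(x̄₁ − x̄₂) = √(1.4942² + 0.7947²) = 1.6924 for independent samples with unequal variances.
With t* = 1.973, the margin is 1.973 × 1.6924 = 3.3391.
x̄₁ − x̄₂ = 127.3 − 136.1 = -8.8000; the interval is -8.8000 ± 3.3391 = (-12.14, -5.46).

(-12.14, -5.46)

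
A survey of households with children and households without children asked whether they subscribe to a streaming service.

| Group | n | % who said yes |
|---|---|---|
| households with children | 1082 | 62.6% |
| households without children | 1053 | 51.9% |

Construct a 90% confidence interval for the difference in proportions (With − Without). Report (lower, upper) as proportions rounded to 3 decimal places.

The two standard errors are √(0.6260×0.3740/1082) = 0.01471 and √(0.5190×0.4810/1053) = 0.01540.
Because the samples are independent, SE_diff = √(0.01471² + 0.01540²) = 0.02130.
Using z* = 1.645 for 90%, ME = 1.645 × 0.02130 = 0.03504.
p̂₁ − p̂₂ = 0.1070; interval 0.1070 ± 0.03504 gives (0.072, 0.142).

(0.072, 0.142)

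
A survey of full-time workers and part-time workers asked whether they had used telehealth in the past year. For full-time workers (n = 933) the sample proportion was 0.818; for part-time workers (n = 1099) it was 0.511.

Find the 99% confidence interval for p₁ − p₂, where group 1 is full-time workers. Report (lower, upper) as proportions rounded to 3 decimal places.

The two standard errors are √(0.8180×0.1820/933) = 0.01263 and √(0.5110×0.4890/1099) = 0.01508.
Because the samples are independent, SE_diff = √(0.01263² + 0.01508²) = 0.01967.
Using z* = 2.576 for 99%, ME = 2.576 × 0.01967 = 0.05067.
p̂₁ − p̂₂ = 0.3070; interval 0.3070 ± 0.05067 gives (0.256, 0.358).

(0.256, 0.358)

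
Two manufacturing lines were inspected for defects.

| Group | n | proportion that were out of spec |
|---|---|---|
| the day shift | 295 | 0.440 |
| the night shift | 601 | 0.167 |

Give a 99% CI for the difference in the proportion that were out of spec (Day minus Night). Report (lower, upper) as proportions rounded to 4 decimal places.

(0.1889, 0.3571)

The two standard errors are √(0.4400×0.5600/295) = 0.02890 and √(0.1670×0.8330/601) = 0.01521.
Because the samples are independent, SE_diff = √(0.02890² + 0.01521²) = 0.03266.
Using z* = 2.576 for 99%, ME = 2.576 × 0.03266 = 0.08413.
p̂₁ − p̂₂ = 0.2730; interval 0.2730 ± 0.08413 gives (0.1889, 0.3571).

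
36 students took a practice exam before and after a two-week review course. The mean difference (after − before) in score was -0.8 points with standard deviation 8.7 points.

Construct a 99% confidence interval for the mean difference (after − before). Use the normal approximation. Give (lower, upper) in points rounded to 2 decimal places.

Paired design: SE = s_d/√n = 8.7/√36 = 1.4500.
z* = 2.576; margin of error = 2.576 × 1.4500 = 3.7352.
-0.8 ± 3.7352 → (-4.54, 2.94).

(-4.54, 2.94)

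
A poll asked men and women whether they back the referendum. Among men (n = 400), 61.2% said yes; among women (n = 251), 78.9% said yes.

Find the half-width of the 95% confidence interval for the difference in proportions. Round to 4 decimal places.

Each SE is √(p̂(1−p̂)/n): √(0.6120·0.3880/400) = 0.02436 and √(0.7890·0.2110/251) = 0.02575.
SE(p̂₁ − p̂₂) = √(SE₁² + SE₂²) = √(0.0005934096 + 0.0006630625) = 0.03545, since the two samples are independent.
At 95% confidence z* = 1.960; margin = 1.960 × 0.03545 = 0.06948.

0.0695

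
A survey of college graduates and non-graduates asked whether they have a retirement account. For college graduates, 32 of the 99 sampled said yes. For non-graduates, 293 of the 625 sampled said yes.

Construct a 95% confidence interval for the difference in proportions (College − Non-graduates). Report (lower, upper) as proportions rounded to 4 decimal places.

(-0.2457, -0.0455)

First, p̂₁ = 32/99 = 0.3232; p̂₂ = 293/625 = 0.4688.
The two standard errors are √(0.3232×0.6768/99) = 0.04701 and √(0.4688×0.5312/625) = 0.01996.
Because the samples are independent, SE_diff = √(0.04701² + 0.01996²) = 0.05107.
Using z* = 1.960 for 95%, ME = 1.960 × 0.05107 = 0.10010.
p̂₁ − p̂₂ = -0.1456; interval -0.1456 ± 0.10010 gives (-0.2457, -0.0455).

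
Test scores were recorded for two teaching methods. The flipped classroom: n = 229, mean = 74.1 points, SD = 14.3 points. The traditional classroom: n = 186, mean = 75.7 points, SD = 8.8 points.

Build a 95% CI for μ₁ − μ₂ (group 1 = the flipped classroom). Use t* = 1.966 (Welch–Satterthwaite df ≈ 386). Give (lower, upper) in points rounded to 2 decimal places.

Standard errors of each mean: 14.3/√229 = 0.9450 and 8.8/√186 = 0.6452.
SE(x̄₁ − x̄₂) = √(0.9450² + 0.6452²) = 1.1442 for independent samples with unequal variances.
With t* = 1.966, the margin is 1.966 × 1.1442 = 2.2495.
x̄₁ − x̄₂ = 74.1 − 75.7 = -1.6000; the interval is -1.6000 ± 2.2495 = (-3.85, 0.65).

(-3.85, 0.65)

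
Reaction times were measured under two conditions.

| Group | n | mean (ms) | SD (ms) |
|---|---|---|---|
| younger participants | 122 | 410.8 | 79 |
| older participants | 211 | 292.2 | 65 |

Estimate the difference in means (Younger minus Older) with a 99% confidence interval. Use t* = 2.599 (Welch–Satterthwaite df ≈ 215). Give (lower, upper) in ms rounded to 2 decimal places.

(96.67, 140.53)

Standard errors of each mean: 79/√122 = 7.1523 and 65/√211 = 4.4748.
SE(x̄₁ − x̄₂) = √(7.1523² + 4.4748²) = 8.4368 for independent samples with unequal variances.
With t* = 2.599, the margin is 2.599 × 8.4368 = 21.9272.
x̄₁ − x̄₂ = 410.8 − 292.2 = 118.6000; the interval is 118.6000 ± 21.9272 = (96.67, 140.53).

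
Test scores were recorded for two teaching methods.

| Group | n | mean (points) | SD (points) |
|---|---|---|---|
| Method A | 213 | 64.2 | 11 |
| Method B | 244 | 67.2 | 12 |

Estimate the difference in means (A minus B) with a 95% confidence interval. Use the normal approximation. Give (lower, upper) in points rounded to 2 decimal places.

(-5.11, -0.89)

SE₁ = s₁/√n₁ = 11/√213 = 0.7537; SE₂ = 12/√244 = 0.7682.
Independent samples, unequal variances: SE_diff = √(SE₁² + SE₂²) = √(0.56806369 + 0.59013124) = 1.0762.
z* = 1.960, so margin of error = 1.960 × 1.0762 = 2.1094.
Difference in means = 64.2 − 67.2 = -3.0000.
-3.0000 ± 2.1094 → (-5.11, -0.89).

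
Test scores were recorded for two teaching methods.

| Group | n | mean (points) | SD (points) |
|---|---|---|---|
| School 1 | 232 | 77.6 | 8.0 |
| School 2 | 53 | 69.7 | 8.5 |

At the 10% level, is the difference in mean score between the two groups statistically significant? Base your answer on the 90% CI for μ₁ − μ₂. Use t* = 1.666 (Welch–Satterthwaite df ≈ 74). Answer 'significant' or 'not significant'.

significant

SE₁ = s₁/√n₁ = 8.0/√232 = 0.5252; SE₂ = 8.5/√53 = 1.1676.
Independent samples, unequal variances: SE_diff = √(SE₁² + SE₂²) = √(0.27583504 + 1.36328976) = 1.2803.
t* = 1.666, so margin of error = 1.666 × 1.2803 = 2.1330.
Difference in means = 77.6 − 69.7 = 7.9000.
7.9000 ± 2.1330 → (5.7670, 10.0330).
The interval (5.7670, 10.0330) does not contain 0, so the difference is significant.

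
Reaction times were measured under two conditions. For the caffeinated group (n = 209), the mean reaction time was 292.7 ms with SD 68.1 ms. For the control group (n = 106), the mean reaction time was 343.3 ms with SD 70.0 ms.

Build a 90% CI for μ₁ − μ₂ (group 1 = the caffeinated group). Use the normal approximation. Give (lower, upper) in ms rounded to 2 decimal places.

(-64.21, -36.99)

Standard errors of each mean: 68.1/√209 = 4.7106 and 70.0/√106 = 6.7990.
SE(x̄₁ − x̄₂) = √(4.7106² + 6.7990²) = 8.2714 for independent samples with unequal variances.
With z* = 1.645, the margin is 1.645 × 8.2714 = 13.6065.
x̄₁ − x̄₂ = 292.7 − 343.3 = -50.6000; the interval is -50.6000 ± 13.6065 = (-64.21, -36.99).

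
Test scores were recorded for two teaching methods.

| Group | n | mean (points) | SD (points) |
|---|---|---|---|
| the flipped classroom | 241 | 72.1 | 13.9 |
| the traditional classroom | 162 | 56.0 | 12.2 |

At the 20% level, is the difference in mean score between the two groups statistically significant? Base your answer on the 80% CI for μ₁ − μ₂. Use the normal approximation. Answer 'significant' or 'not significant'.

significant

SE₁ = s₁/√n₁ = 13.9/√241 = 0.8954; SE₂ = 12.2/√162 = 0.9585.
Independent samples, unequal variances: SE_diff = √(SE₁² + SE₂²) = √(0.80174116 + 0.91872225) = 1.3117.
z* = 1.282, so margin of error = 1.282 × 1.3117 = 1.6816.
Difference in means = 72.1 − 56.0 = 16.1000.
16.1000 ± 1.6816 → (14.4184, 17.7816).
The interval (14.4184, 17.7816) does not contain 0, so the difference is significant.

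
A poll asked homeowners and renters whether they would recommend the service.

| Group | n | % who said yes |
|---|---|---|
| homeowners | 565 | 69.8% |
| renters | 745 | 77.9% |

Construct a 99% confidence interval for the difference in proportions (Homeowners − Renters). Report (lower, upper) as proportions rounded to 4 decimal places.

Each SE is √(p̂(1−p̂)/n): √(0.6980·0.3020/565) = 0.01932 and √(0.7790·0.2210/745) = 0.01520.
SE(p̂₁ − p̂₂) = √(SE₁² + SE₂²) = √(0.0003732624 + 0.00023104) = 0.02458, since the two samples are independent.
At 99% confidence z* = 2.576; margin = 2.576 × 0.02458 = 0.06332.
The difference is 0.6980 − 0.7790 = -0.0810, so the interval is -0.0810 ± 0.06332 = (-0.1443, -0.0177).

(-0.1443, -0.0177)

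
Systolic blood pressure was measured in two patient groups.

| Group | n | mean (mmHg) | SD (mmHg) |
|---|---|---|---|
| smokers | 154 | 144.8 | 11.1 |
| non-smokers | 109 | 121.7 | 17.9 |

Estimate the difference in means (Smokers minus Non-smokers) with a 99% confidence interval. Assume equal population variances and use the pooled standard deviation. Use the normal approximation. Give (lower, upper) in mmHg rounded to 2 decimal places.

(18.49, 27.71)

s_p = √[((n₁−1)s₁² + (n₂−1)s₂²)/(n₁+n₂−2)] = √[(153·11.1² + 108·17.9²)/261] = 14.3112.
SE = 14.3112·√(1/154 + 1/109) = 1.7913.
With z* = 2.576, margin = 2.576 × 1.7913 = 4.6144.
x̄₁ − x̄₂ = 144.8 − 121.7 = 23.1000; interval 23.1000 ± 4.6144 = (18.49, 27.71).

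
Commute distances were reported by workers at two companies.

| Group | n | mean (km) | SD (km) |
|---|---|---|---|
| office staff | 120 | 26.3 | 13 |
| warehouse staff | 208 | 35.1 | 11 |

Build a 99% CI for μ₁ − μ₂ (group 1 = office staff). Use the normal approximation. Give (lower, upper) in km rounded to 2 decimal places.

(-12.43, -5.17)

Per-group SEs: s₁/√n₁ = 13/√120 = 1.1867, s₂/√n₂ = 11/√208 = 0.7627.
Unpooled SE of the difference: √(1.40825689 + 0.58171129) = 1.4107.
Margin of error = z* · SE = 2.576 × 1.4107 = 3.6340.
x̄₁ − x̄₂ = 26.3 − 35.1 = -8.8000.
CI: -8.8000 ± 3.6340 = (-12.43, -5.17).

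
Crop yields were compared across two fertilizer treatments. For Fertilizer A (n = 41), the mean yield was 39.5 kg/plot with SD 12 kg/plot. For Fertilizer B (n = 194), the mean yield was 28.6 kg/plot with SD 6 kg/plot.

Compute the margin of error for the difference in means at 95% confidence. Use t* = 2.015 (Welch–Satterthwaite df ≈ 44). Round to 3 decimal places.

3.875

Per-group SEs: s₁/√n₁ = 12/√41 = 1.8741, s₂/√n₂ = 6/√194 = 0.4308.
Unpooled SE of the difference: √(3.51225081 + 0.18558864) = 1.9230.
Margin of error = t* · SE = 2.015 × 1.9230 = 3.8748.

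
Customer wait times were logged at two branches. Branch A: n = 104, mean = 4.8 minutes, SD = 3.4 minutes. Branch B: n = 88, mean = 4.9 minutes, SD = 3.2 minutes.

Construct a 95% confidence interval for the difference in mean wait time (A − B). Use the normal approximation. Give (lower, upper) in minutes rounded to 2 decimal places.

Per-group SEs: s₁/√n₁ = 3.4/√104 = 0.3334, s₂/√n₂ = 3.2/√88 = 0.3411.
Unpooled SE of the difference: √(0.11115556 + 0.11634921) = 0.4770.
Margin of error = z* · SE = 1.960 × 0.4770 = 0.9349.
x̄₁ − x̄₂ = 4.8 − 4.9 = -0.1000.
CI: -0.1000 ± 0.9349 = (-1.03, 0.83).

(-1.03, 0.83)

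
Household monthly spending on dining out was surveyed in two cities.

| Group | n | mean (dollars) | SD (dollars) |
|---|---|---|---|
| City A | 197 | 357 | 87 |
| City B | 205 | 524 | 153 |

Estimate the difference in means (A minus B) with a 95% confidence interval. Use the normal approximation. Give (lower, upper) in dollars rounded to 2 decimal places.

(-191.21, -142.79)

Per-group SEs: s₁/√n₁ = 87/√197 = 6.1985, s₂/√n₂ = 153/√205 = 10.6860.
Unpooled SE of the difference: √(38.42140225 + 114.190596) = 12.3536.
Margin of error = z* · SE = 1.960 × 12.3536 = 24.2131.
x̄₁ − x̄₂ = 357 − 524 = -167.0000.
CI: -167.0000 ± 24.2131 = (-191.21, -142.79).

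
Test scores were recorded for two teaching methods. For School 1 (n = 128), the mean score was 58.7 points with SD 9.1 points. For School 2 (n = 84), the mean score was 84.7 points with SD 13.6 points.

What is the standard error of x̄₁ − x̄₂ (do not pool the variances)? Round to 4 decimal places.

1.6879

Per-group SEs: s₁/√n₁ = 9.1/√128 = 0.8043, s₂/√n₂ = 13.6/√84 = 1.4839.
Unpooled SE of the difference: √(0.64689849 + 2.20195921) = 1.6879.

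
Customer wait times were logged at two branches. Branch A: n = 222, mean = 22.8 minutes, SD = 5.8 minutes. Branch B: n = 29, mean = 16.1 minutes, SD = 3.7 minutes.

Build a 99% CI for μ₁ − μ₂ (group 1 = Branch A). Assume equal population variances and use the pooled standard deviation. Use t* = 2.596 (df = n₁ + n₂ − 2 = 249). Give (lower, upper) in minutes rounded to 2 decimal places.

Pooled variance s_p² = [221·5.8² + 28·3.7²] / (222+29−2) = 31.3966, so s_p = 5.6033.
SE_diff = s_p·√(1/n₁ + 1/n₂) = 5.6033·√(1/222 + 1/29) = 1.1064.
t* = 2.596; margin = 2.596 × 1.1064 = 2.8722.
Difference = 22.8 − 16.1 = 6.7000.
6.7000 ± 2.8722 → (3.83, 9.57).

(3.83, 9.57)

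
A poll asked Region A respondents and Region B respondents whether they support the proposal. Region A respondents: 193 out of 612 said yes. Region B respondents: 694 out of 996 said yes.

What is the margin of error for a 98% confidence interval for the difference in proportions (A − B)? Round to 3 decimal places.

First, p̂₁ = 193/612 = 0.3154; p̂₂ = 694/996 = 0.6968.
The two standard errors are √(0.3154×0.6846/612) = 0.01878 and √(0.6968×0.3032/996) = 0.01456.
Because the samples are independent, SE_diff = √(0.01878² + 0.01456²) = 0.02376.
Using z* = 2.326 for 98%, ME = 2.326 × 0.02376 = 0.05527.

0.055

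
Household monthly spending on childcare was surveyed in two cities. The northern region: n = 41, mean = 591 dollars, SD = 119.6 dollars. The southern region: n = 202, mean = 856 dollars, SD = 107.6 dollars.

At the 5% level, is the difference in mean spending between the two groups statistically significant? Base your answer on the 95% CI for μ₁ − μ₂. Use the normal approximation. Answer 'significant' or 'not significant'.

significant

SE₁ = s₁/√n₁ = 119.6/√41 = 18.6784; SE₂ = 107.6/√202 = 7.5707.
Independent samples, unequal variances: SE_diff = √(SE₁² + SE₂²) = √(348.88262656 + 57.31549849) = 20.1544.
z* = 1.960, so margin of error = 1.960 × 20.1544 = 39.5026.
Difference in means = 591 − 856 = -265.0000.
-265.0000 ± 39.5026 → (-304.5026, -225.4974).
The interval (-304.5026, -225.4974) does not contain 0, so the difference is significant.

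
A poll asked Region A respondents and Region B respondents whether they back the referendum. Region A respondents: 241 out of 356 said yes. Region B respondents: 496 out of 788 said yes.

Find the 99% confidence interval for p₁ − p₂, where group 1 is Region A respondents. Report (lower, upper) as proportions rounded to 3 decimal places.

First, p̂₁ = 241/356 = 0.6770; p̂₂ = 496/788 = 0.6294.
The two standard errors are √(0.6770×0.3230/356) = 0.02478 and √(0.6294×0.3706/788) = 0.01720.
Because the samples are independent, SE_diff = √(0.02478² + 0.01720²) = 0.03016.
Using z* = 2.576 for 99%, ME = 2.576 × 0.03016 = 0.07769.
p̂₁ − p̂₂ = 0.0476; interval 0.0476 ± 0.07769 gives (-0.030, 0.125).

(-0.030, 0.125)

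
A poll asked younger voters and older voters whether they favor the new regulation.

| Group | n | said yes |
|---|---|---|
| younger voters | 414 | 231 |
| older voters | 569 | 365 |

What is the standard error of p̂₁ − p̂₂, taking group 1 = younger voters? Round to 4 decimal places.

First, p̂₁ = 231/414 = 0.5580; p̂₂ = 365/569 = 0.6415.
The two standard errors are √(0.5580×0.4420/414) = 0.02441 and √(0.6415×0.3585/569) = 0.02010.
Because the samples are independent, SE_diff = √(0.02441² + 0.02010²) = 0.03162.

0.0316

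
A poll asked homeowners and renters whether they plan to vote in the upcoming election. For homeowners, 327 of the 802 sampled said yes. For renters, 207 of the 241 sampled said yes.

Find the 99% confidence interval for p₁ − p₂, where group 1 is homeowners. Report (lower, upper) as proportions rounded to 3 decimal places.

First, p̂₁ = 327/802 = 0.4077; p̂₂ = 207/241 = 0.8589.
The two standard errors are √(0.4077×0.5923/802) = 0.01735 and √(0.8589×0.1411/241) = 0.02242.
Because the samples are independent, SE_diff = √(0.01735² + 0.02242²) = 0.02835.
Using z* = 2.576 for 99%, ME = 2.576 × 0.02835 = 0.07303.
p̂₁ − p̂₂ = -0.4512; interval -0.4512 ± 0.07303 gives (-0.524, -0.378).

(-0.524, -0.378)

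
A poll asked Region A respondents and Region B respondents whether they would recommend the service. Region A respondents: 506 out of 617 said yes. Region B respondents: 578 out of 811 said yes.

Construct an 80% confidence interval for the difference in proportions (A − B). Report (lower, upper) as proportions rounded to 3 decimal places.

(0.079, 0.136)

First, p̂₁ = 506/617 = 0.8201; p̂₂ = 578/811 = 0.7127.
The two standard errors are √(0.8201×0.1799/617) = 0.01546 and √(0.7127×0.2873/811) = 0.01589.
Because the samples are independent, SE_diff = √(0.01546² + 0.01589²) = 0.02217.
Using z* = 1.282 for 80%, ME = 1.282 × 0.02217 = 0.02842.
p̂₁ − p̂₂ = 0.1074; interval 0.1074 ± 0.02842 gives (0.079, 0.136).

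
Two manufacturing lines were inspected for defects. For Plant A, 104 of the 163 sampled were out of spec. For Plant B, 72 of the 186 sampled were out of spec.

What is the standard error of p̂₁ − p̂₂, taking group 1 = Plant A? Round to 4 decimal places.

0.0519

p̂₁ = 104/163 = 0.6380 and p̂₂ = 72/186 = 0.3871.
SE₁ = √(p̂₁(1−p̂₁)/n₁) = √(0.6380·0.3620/163) = 0.03764; SE₂ = √(0.3871·0.6129/186) = 0.03571.
Independent samples: SE of the difference = √(SE₁² + SE₂²) = √(0.0014167696 + 0.0012752041) = 0.05188.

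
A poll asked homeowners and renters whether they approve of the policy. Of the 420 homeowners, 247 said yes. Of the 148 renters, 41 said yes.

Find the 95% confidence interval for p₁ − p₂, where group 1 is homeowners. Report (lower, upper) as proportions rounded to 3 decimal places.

(0.225, 0.397)

p̂₁ = 247/420 = 0.5881 and p̂₂ = 41/148 = 0.2770.
SE₁ = √(p̂₁(1−p̂₁)/n₁) = √(0.5881·0.4119/420) = 0.02402; SE₂ = √(0.2770·0.7230/148) = 0.03679.
Independent samples: SE of the difference = √(SE₁² + SE₂²) = √(0.0005769604 + 0.0013535041) = 0.04394.
z* for 95% confidence is 1.960, so the margin of error is 1.960 × 0.04394 = 0.08612.
Point estimate p̂₁ − p̂₂ = 0.5881 − 0.2770 = 0.3111.
0.3111 ± 0.08612 → (0.225, 0.397).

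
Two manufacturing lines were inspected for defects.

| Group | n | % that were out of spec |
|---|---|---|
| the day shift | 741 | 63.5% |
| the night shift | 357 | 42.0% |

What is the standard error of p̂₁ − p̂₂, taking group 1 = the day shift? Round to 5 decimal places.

0.03155

Each SE is √(p̂(1−p̂)/n): √(0.6350·0.3650/741) = 0.01769 and √(0.4200·0.5800/357) = 0.02612.
SE(p̂₁ − p̂₂) = √(SE₁² + SE₂²) = √(0.0003129361 + 0.0006822544) = 0.03155, since the two samples are independent.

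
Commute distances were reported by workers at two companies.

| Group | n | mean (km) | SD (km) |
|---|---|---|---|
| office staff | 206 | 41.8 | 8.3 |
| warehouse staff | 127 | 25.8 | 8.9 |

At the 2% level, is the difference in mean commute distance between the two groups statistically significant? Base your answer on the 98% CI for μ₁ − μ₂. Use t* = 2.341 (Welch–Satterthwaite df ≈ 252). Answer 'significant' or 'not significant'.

significant

SE₁ = s₁/√n₁ = 8.3/√206 = 0.5783; SE₂ = 8.9/√127 = 0.7897.
Independent samples, unequal variances: SE_diff = √(SE₁² + SE₂²) = √(0.33443089 + 0.62362609) = 0.9788.
t* = 2.341, so margin of error = 2.341 × 0.9788 = 2.2914.
Difference in means = 41.8 − 25.8 = 16.0000.
16.0000 ± 2.2914 → (13.7086, 18.2914).
The interval (13.7086, 18.2914) does not contain 0, so the difference is significant.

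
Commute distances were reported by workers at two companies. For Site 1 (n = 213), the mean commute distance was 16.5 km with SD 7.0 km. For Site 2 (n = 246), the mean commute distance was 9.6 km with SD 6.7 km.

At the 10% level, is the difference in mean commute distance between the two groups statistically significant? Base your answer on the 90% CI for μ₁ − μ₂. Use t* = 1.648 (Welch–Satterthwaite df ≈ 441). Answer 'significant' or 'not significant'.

significant

Per-group SEs: s₁/√n₁ = 7.0/√213 = 0.4796, s₂/√n₂ = 6.7/√246 = 0.4272.
Unpooled SE of the difference: √(0.23001616 + 0.18249984) = 0.6423.
Margin of error = t* · SE = 1.648 × 0.6423 = 1.0585.
x̄₁ − x̄₂ = 16.5 − 9.6 = 6.9000.
CI: 6.9000 ± 1.0585 = (5.8415, 7.9585).
The interval (5.8415, 7.9585) does not contain 0, so the difference is significant.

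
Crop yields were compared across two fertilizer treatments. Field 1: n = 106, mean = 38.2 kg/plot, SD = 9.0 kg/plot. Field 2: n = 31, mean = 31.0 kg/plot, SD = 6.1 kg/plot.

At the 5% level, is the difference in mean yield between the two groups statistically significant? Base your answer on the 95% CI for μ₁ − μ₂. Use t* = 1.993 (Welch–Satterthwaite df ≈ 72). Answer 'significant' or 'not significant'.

Per-group SEs: s₁/√n₁ = 9.0/√106 = 0.8742, s₂/√n₂ = 6.1/√31 = 1.0956.
Unpooled SE of the difference: √(0.76422564 + 1.20033936) = 1.4016.
Margin of error = t* · SE = 1.993 × 1.4016 = 2.7934.
x̄₁ − x̄₂ = 38.2 − 31.0 = 7.2000.
CI: 7.2000 ± 2.7934 = (4.4066, 9.9934).
The interval (4.4066, 9.9934) does not contain 0, so the difference is significant.

significant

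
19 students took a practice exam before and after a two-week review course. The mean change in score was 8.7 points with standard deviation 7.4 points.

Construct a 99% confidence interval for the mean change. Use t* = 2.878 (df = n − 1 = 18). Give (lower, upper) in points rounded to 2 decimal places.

(3.81, 13.59)

Paired design: SE = s_d/√n = 7.4/√19 = 1.6977.
t* = 2.878; margin of error = 2.878 × 1.6977 = 4.8860.
8.7 ± 4.8860 → (3.81, 13.59).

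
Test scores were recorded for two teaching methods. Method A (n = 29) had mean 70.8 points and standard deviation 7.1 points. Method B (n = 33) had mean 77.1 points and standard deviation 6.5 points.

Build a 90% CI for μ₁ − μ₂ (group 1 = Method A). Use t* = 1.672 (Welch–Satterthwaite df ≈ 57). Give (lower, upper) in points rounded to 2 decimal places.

(-9.20, -3.40)

Standard errors of each mean: 7.1/√29 = 1.3184 and 6.5/√33 = 1.1315.
SE(x̄₁ − x̄₂) = √(1.3184² + 1.1315²) = 1.7374 for independent samples with unequal variances.
With t* = 1.672, the margin is 1.672 × 1.7374 = 2.9049.
x̄₁ − x̄₂ = 70.8 − 77.1 = -6.3000; the interval is -6.3000 ± 2.9049 = (-9.20, -3.40).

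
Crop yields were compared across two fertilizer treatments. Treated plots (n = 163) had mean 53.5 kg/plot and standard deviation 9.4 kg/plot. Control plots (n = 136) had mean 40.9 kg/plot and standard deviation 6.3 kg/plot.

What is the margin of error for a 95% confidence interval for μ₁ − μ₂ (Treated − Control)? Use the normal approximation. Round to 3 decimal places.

SE₁ = s₁/√n₁ = 9.4/√163 = 0.7363; SE₂ = 6.3/√136 = 0.5402.
Independent samples, unequal variances: SE_diff = √(SE₁² + SE₂²) = √(0.54213769 + 0.29181604) = 0.9132.
z* = 1.960, so margin of error = 1.960 × 0.9132 = 1.7899.

1.790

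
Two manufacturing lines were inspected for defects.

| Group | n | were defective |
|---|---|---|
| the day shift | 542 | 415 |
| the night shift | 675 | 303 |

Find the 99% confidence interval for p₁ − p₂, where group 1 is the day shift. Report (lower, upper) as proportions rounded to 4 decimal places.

(0.2488, 0.3848)

p̂₁ = 415/542 = 0.7657 and p̂₂ = 303/675 = 0.4489.
SE₁ = √(p̂₁(1−p̂₁)/n₁) = √(0.7657·0.2343/542) = 0.01819; SE₂ = √(0.4489·0.5511/675) = 0.01914.
Independent samples: SE of the difference = √(SE₁² + SE₂²) = √(0.0003308761 + 0.0003663396) = 0.02640.
z* for 99% confidence is 2.576, so the margin of error is 2.576 × 0.02640 = 0.06801.
Point estimate p̂₁ − p̂₂ = 0.7657 − 0.4489 = 0.3168.
0.3168 ± 0.06801 → (0.2488, 0.3848).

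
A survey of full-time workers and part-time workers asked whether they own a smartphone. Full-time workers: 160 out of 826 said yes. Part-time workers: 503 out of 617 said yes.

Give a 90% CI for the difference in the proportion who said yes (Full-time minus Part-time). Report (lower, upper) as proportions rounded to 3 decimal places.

(-0.656, -0.587)

p̂₁ = 160/826 = 0.1937 and p̂₂ = 503/617 = 0.8152.
SE₁ = √(p̂₁(1−p̂₁)/n₁) = √(0.1937·0.8063/826) = 0.01375; SE₂ = √(0.8152·0.1848/617) = 0.01563.
Independent samples: SE of the difference = √(SE₁² + SE₂²) = √(0.0001890625 + 0.0002442969) = 0.02082.
z* for 90% confidence is 1.645, so the margin of error is 1.645 × 0.02082 = 0.03425.
Point estimate p̂₁ − p̂₂ = 0.1937 − 0.8152 = -0.6215.
-0.6215 ± 0.03425 → (-0.656, -0.587).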